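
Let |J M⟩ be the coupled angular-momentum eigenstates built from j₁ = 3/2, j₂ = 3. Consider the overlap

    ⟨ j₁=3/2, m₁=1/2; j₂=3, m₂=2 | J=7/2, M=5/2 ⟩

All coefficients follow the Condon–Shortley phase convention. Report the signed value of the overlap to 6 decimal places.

-0.377964  (= −√(1/7))

triangle: 1!×2!×5!/9! = 240/362880
(j±m)!: 2!×1!×5!×1!×6!×1! = 172800
prefactor² = (2J+1)×Δ×N² = 6400/7
  k=0: +1/(0!×1!×1!×5!×1!×0!) = 1/120
  k=1: −1/(1!×0!×0!×4!×2!×1!) = -1/48
Σ = -1/80  ⇒  CG² = 6400/7×(-1/80)² = 1/7
CG = −√(1/7) = -0.377964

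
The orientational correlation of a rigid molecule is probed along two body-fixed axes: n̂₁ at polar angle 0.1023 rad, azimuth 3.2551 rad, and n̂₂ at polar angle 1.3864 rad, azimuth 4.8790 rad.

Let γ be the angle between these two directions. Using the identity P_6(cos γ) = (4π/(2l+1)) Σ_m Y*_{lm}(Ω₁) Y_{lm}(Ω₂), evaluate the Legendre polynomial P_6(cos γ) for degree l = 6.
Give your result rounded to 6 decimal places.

Term-by-term m-sum for l=6 (normalisation 4π/13 = 0.966644):
  term(m=-6) = -0.000000+0.000000i   from Y*(Ω₁)=+0.000000+0.000000i, Y(Ω₂)=-0.235685+0.366788i
  term(m=-5) = -0.000001-0.000005i   from Y*(Ω₁)=-0.000016-0.000010i, Y(Ω₂)=+0.208449+0.189471i
  term(m=-4) = -0.000079+0.000017i   from Y*(Ω₁)=+0.000345+0.000168i, Y(Ω₂)=-0.165049+0.129808i
  term(m=-3) = -0.000258-0.001603i   from Y*(Ω₁)=-0.005129-0.001817i, Y(Ω₂)=+0.143031+0.261920i
  term(m=-2) = -0.007122+0.000759i   from Y*(Ω₁)=+0.051307+0.011852i, Y(Ω₂)=-0.128540+0.044492i
  term(m=-1) = -0.005069-0.095373i   from Y*(Ω₁)=-0.317196-0.036160i, Y(Ω₂)=+0.049613+0.295018i
  term(m=+0) = -0.104934+0.000000i   from Y*(Ω₁)=+0.908328-0.000000i, Y(Ω₂)=-0.115525+0.000000i
  term(m=+1) = -0.005069+0.095373i   from Y*(Ω₁)=+0.317196-0.036160i, Y(Ω₂)=-0.049613+0.295018i
  term(m=+2) = -0.007122-0.000759i   from Y*(Ω₁)=+0.051307-0.011852i, Y(Ω₂)=-0.128540-0.044492i
  term(m=+3) = -0.000258+0.001603i   from Y*(Ω₁)=+0.005129-0.001817i, Y(Ω₂)=-0.143031+0.261920i
  term(m=+4) = -0.000079-0.000017i   from Y*(Ω₁)=+0.000345-0.000168i, Y(Ω₂)=-0.165049-0.129808i
  term(m=+5) = -0.000001+0.000005i   from Y*(Ω₁)=+0.000016-0.000010i, Y(Ω₂)=-0.208449+0.189471i
  term(m=+6) = -0.000000-0.000000i   from Y*(Ω₁)=+0.000000-0.000000i, Y(Ω₂)=-0.235685-0.366788i
Accumulated sum -0.129994+0.000000i; after 4π/(2l+1) scaling, -0.125657+0.000000i ⇒ P_6 = -0.125657

-0.125657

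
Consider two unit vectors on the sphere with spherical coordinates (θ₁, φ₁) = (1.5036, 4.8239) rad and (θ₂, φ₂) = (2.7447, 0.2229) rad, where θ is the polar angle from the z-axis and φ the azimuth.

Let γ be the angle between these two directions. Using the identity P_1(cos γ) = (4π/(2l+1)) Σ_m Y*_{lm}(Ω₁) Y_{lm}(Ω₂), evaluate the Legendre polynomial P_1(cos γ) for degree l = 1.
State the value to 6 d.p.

-0.104798

Term-by-term m-sum for l=1 (normalisation 4π/3 = 4.188790):
  [-1]  conj(Y_{1,-1})(Ω₁) = (0.038360, -0.342573) ; Y_{1,-1}(Ω₂) = (0.130248, -0.029523) ; Δ = (-0.005117, -0.045752)
  [+0]  conj(Y_{1,0})(Ω₁) = (0.032808, -0.000000) ; Y_{1,0}(Ω₂) = (-0.450622, 0.000000) ; Δ = (-0.014784, 0.000000)
  [+1]  conj(Y_{1,1})(Ω₁) = (-0.038360, -0.342573) ; Y_{1,1}(Ω₂) = (-0.130248, -0.029523) ; Δ = (-0.005117, 0.045752)
Total Σ_m = (-0.025019, 0.000000). Multiply by 4.188790: (-0.104798, 0.000000). P_1(cos γ) = -0.104798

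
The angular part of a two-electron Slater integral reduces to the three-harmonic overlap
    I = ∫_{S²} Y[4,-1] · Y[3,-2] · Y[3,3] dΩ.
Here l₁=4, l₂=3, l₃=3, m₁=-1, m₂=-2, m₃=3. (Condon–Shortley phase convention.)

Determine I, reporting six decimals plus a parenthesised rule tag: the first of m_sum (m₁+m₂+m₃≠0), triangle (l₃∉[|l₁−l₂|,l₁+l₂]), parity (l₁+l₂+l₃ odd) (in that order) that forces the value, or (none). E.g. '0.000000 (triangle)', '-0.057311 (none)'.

Rules hold: Σm=0, L=10 even, 1≤3≤7.
N = 9·7·7 = 441
Δ = 4!·4!·2!/11! = 1/34650
Racah Σ t=1..3: t=1:−1/72 t=2:+1/16 t=3:−1/72 = 5/144
⇒ 3j(4 3 3; 0 0 0)² = 2/77, sgn -1
Racah Σ t=1..1: t=1:−1/288 = -1/288
⇒ 3j(4 3 3; -1 -2 3)² = 5/231, sgn -1
4πI² = N·(3j₀)²·(3jₘ)² = 30/121
I = +1·√(0.247934/4π) = 0.14046335
No selection rule forces the value: the integral is nonzero (none).

0.140463 (none)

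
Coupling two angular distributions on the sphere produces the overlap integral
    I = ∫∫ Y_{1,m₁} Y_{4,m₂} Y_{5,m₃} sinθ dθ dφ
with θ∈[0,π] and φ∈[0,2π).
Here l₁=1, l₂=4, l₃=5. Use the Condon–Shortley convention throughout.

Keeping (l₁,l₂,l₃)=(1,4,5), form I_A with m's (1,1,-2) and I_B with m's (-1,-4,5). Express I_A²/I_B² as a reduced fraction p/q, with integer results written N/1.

l's match ⇒ only the (l;m) 3-j factors differ between A and B.
A: triangle coeff Δ(1,4,5) = 1/495; Σ_t [0,0]: t=0:+1/1440 = 1/1440; (3j)²=7/165 [(1 4 5; 1 1 -2)], sign=-1
B: triangle coeff Δ(1,4,5) = 1/495; Σ_t [0,0]: t=0:+1/80640 = 1/80640; (3j)²=1/11 [(1 4 5; -1 -4 5)], sign=+1
I_A²/I_B² = (7/165)/(1/11) = 7/15

7/15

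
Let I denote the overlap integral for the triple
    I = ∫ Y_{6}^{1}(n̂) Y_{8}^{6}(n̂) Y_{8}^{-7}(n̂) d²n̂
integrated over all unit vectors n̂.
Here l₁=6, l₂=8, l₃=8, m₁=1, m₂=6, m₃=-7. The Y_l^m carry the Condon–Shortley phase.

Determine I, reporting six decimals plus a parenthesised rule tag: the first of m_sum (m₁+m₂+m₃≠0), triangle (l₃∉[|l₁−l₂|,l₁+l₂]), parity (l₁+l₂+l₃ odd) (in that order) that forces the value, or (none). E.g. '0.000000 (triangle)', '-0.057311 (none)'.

m-sum 0 ✓  L=22 even ✓  2≤8≤14 ✓
Π(2lᵢ+1) = 13×17×17 = 3757
triangle coeff Δ(6,8,8) = 1/13742520792
Σ_t [0,6]: t=0:+1/41803776000 t=1:−1/435456000 t=2:+1/39813120 t=3:−1/18662400 t=4:+1/39813120 t=5:−1/435456000 t=6:+1/41803776000 = -11/1393459200
(3j)²=600/96577 [(6 8 8; 0 0 0)], sign=-1
Σ_t [4,5]: t=4:+1/20901888000 t=5:−1/31352832000 = 1/62705664000
(3j)²=455/178296 [(6 8 8; 1 6 -7)], sign=-1
⇒ 4πI² = 11375/190969
I = (+1)√(11375/190969/(4π)) = 0.06884768
No selection rule forces the value: the integral is nonzero (none).

0.068848 (none)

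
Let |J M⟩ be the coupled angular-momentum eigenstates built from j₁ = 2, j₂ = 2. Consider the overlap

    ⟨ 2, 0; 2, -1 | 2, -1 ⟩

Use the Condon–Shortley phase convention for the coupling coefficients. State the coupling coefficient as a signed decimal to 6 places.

j₁+j₂−J=2  J+j₁−j₂=2  J−j₁+j₂=2  j₁+j₂+J+1=7
(j₁±m₁, j₂±m₂, J±M) = (2,2,1,3,1,3)
P² = 8/7
sum k=0..1:
  [0] +1/4 = 1/4
  [1] −1/2 = -1/2
S = -1/4
C² = P²·S² = 1/14 ; C = -0.267261

−√(1/14) = -0.267261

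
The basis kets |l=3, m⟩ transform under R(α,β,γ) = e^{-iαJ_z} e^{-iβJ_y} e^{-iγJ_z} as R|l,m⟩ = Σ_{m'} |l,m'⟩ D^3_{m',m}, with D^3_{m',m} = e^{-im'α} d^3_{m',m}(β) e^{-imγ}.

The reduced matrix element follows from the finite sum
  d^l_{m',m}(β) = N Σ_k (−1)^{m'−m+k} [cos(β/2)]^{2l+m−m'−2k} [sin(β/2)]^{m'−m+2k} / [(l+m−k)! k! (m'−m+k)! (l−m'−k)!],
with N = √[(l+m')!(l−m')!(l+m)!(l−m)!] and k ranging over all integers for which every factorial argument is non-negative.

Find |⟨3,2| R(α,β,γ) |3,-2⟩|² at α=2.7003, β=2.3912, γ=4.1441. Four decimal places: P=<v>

D^3_{2,-2}(2.7003,2.3912,4.1441) = e^{-i·2·2.7003}·d^3_{2,-2}(2.3912)·e^{-i·-2·4.1441}. Compute d first:
With c≡cos(β/2)=0.366455 and s≡sin(β/2)=0.930436, N=[120·1·1·120]^{1/2}=120.000000
Admissible k: 0..1 (factorial args all ≥0)
  k=0: (−1)^4·120.0000/(24)·0.3665^2·0.9304^4 = +0.503219
  k=1: (−1)^5·120.0000/(120)·0.3665^0·0.9304^6 = -0.648811
d^3_{2,-2}(2.3912) = +0.503219 -0.648811 = -0.145592
|D^3_{2,-2}|² = |d^3_{2,-2}(β)|² = (-0.145592)² = 0.021197 (the z-rotation phases have unit modulus)

P=0.0212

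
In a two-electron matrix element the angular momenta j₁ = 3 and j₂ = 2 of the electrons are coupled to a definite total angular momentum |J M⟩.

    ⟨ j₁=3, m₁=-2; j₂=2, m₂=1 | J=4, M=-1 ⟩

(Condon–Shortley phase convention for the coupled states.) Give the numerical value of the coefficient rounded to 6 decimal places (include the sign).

-0.591608  (= −√(7/20))

j₁+j₂−J=1  J+j₁−j₂=5  J−j₁+j₂=3  j₁+j₂+J+1=10
(j₁±m₁, j₂±m₂, J±M) = (1,5,3,1,3,5)
P² = 6480/7
sum k=0..1:
  [0] +1/720 = 1/720
  [1] −1/48 = -1/48
S = -7/360
C² = P²·S² = 7/20 ; C = -0.591608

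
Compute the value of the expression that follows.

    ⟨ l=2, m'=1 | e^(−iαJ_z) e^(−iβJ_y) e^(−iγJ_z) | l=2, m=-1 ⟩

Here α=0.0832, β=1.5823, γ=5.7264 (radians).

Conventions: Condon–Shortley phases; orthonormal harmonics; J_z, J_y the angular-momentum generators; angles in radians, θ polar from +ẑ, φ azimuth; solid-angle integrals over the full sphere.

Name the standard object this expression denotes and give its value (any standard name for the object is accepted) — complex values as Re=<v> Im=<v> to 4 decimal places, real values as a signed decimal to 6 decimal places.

This is a Wigner D-matrix element — the rotation-matrix element ⟨l m'| R(α,β,γ) |l m⟩ in the angular-momentum basis.
First d^2_{1,-1}(β=1.5823), then the phase factors e^{-i(1)α} and e^{-i(-1)γ}:
Half-angle: c=0.703028, s=0.711162. N=√(6·1·1·6)=6.000000
k∈{0,1} keeps every argument non-negative
  k=0: (−1)^2·6.0000/(2)·0.7030^2·0.7112^2 = +0.749901
  k=1: (−1)^3·6.0000/(6)·0.7030^0·0.7112^4 = -0.255785
d^2_{1,-1}(1.5823) = +0.749901 -0.255785 = +0.494116
D = (+0.996541-0.083104i)·(+0.494116)·(+0.848958-0.528460i) = +0.396333-0.295078i

Wigner D-matrix element, Re=0.3963 Im=-0.2951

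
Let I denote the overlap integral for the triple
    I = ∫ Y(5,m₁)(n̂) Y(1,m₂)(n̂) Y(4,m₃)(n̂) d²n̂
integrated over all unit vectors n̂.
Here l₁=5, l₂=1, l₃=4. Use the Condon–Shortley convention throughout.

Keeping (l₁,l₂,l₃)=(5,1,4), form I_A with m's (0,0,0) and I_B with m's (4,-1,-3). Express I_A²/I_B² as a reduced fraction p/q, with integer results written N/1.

Same 5,1,4: normalisation and zero-m 3j drop out of the ratio.
A: Δ: 2! 8! 0! / 11! → 1/495; sum: t=1:−1/576 = -1/576; 3j²(5 1 4; 0 0 0) = Δ·Π!·Σ² = 5/99  (sign -1)
B: Δ: 2! 8! 0! / 11! → 1/495; sum: t=0:+1/10080 = 1/10080; 3j²(5 1 4; 4 -1 -3) = Δ·Π!·Σ² = 4/55  (sign -1)
I_A²/I_B² = (5/99)/(4/55) = 25/36

25/36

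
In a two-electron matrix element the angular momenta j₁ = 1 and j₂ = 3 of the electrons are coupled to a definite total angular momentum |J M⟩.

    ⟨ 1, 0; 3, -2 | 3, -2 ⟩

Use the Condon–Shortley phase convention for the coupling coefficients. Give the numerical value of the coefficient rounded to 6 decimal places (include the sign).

+0.577350

triangle: 1!·1!·5!/8! = 120/40320
(j±m)!: 1!·1!·1!·5!·1!·5! = 14400
prefactor² = (2J+1)·Δ·N² = 300
  k=0: +1/(0!·1!·1!·1!·0!·4!) = 1/24
  k=1: −1/(1!·0!·0!·0!·1!·5!) = -1/120
Σ = 1/30  ⇒  CG² = 300·(1/30)² = 1/3
CG = +√(1/3) = +0.577350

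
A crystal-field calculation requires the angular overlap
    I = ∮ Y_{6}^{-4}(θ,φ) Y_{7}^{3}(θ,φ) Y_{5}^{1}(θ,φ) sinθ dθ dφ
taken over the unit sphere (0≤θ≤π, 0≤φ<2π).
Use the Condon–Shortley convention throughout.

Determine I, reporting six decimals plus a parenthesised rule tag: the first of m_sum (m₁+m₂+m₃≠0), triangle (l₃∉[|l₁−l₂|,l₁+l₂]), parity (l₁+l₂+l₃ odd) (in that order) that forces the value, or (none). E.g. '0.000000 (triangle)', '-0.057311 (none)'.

0.058141 (none)

Rules hold: Σm=0, L=18 even, 1≤5≤13.
N = 13·15·11 = 2145
Δ = 8!·4!·6!/19! = 1/174594420
Racah Σ t=2..6: t=2:+1/4147200 t=3:−1/207360 t=4:+1/82944 t=5:−1/207360 t=6:+1/4147200 = 1/345600
⇒ 3j(6 7 5; 0 0 0)² = 420/46189, sgn -1
Racah Σ t=6..8: t=6:+1/1658880 t=7:−1/1088640 t=8:+1/7741440 = -13/69672960
⇒ 3j(6 7 5; -4 3 1)² = 325/149226, sgn -1
4πI² = N·(3j₀)²·(3jₘ)² = 48750/1147619
I = +1·√(0.0424793/4π) = 0.05814114
No selection rule forces the value: the integral is nonzero (none).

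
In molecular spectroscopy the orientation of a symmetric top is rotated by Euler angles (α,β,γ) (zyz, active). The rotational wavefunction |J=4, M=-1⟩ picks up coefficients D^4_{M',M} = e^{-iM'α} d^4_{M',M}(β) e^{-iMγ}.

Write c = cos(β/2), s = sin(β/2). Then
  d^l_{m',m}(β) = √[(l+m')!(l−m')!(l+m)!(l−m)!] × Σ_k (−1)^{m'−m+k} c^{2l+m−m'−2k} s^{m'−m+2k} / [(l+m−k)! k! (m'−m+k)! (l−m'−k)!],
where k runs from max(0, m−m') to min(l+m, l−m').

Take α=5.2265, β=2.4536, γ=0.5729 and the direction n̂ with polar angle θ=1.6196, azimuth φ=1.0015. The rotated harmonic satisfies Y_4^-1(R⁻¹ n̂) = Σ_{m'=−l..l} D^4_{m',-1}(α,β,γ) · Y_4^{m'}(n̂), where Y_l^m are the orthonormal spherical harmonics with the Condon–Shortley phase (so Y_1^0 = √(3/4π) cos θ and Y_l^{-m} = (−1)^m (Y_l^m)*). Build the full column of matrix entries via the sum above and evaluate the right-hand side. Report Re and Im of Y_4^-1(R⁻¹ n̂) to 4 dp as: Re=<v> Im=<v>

Re=0.2508 Im=-0.1641

Need the full column D^4_{m',-1} for m'=−4..4 at α=5.2265, β=2.4536, γ=0.5729.
cos(β/2)=0.337252, sin(β/2)=0.941414
d^4_{-4,-1}: single k=3 term ⇒ +0.027240;  D = -0.023744+0.013351i
d^4_{-3,-1}: k∈[2..3] ⇒ +0.010350 -0.134419 = -0.124068;  D = +0.106131+0.064260i
d^4_{-2,-1}: k∈[1..3] ⇒ +0.001982 -0.077218 +0.401128 = +0.325891;  D = +0.009881-0.325741i
d^4_{-1,-1}: k∈[0..3] ⇒ +0.000167 -0.019561 +0.304833 -0.791761 = -0.506321;  D = -0.448216+0.235507i
d^4_{0,-1}: k∈[0..3] ⇒ -0.002089 +0.097675 -0.761086 +0.988406 = +0.322905;  D = +0.271348+0.175038i
d^4_{1,-1}: k∈[0..3] ⇒ +0.013040 -0.304833 +1.187641 -0.616945 = +0.278903;  D = -0.016387+0.278421i
d^4_{2,-1}: k∈[0..2] ⇒ -0.051479 +0.601692 -0.937684 = -0.387472;  D = +0.347996-0.170391i
d^4_{3,-1}: k∈[0..1] ⇒ +0.134419 -0.628441 = -0.494022;  D = +0.407353+0.279501i
d^4_{4,-1}: single k=0 term ⇒ -0.212257;  D = -0.018496+0.211449i
Y_4^{m'}(θ=1.6196,φ=1.0015) and Σ D·Y over m':
  (-0.0237+0.0134i)·(-0.2859+0.3350i)  (+0.1061+0.0643i)·(+0.0603+0.0083i)  (+0.0099-0.3257i)·(+0.1375+0.2980i)  (-0.4482+0.2355i)·(+0.0371-0.0579i)  (+0.2713+0.1750i)·(+0.3098+0.0000i)  (-0.0164+0.2784i)·(-0.0371-0.0579i)  (+0.3480-0.1704i)·(+0.1375-0.2980i)  (+0.4074+0.2795i)·(-0.0603+0.0083i)  (-0.0185+0.2114i)·(-0.2859-0.3350i)
Y_4^-1(R⁻¹ n̂) = +0.250750-0.164129i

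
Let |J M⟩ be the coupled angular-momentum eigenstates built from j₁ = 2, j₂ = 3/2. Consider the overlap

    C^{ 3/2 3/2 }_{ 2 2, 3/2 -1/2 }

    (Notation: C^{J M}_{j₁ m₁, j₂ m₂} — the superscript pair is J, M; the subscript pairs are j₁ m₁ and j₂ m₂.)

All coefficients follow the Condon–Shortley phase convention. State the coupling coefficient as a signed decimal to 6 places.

+√(2/5) = +0.632456

triangle: 2!*2!*1!/6! = 4/720
(j±m)!: 4!*0!*1!*2!*3!*0! = 288
prefactor² = (2J+1)*Δ*N² = 32/5
  k=0: +1/(0!*2!*0!*1!*2!*0!) = 1/4
Σ = 1/4  ⇒  CG² = 32/5*(1/4)² = 2/5
CG = +√(2/5) = +0.632456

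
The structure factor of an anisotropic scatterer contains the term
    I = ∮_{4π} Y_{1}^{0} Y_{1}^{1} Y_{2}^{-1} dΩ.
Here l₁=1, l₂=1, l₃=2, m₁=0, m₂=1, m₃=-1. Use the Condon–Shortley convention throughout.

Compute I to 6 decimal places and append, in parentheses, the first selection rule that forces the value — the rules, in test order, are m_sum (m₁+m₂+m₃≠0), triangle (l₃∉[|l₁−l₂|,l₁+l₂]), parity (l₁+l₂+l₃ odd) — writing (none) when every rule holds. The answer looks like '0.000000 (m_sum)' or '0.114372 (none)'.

-0.218510 (none)

Rules hold: Σm=0, L=4 even, 0≤2≤2.
N = 3·3·5 = 45
Δ = 0!·2!·2!/5! = 1/30
Racah Σ t=0..0: t=0:+1/1 = 1/1
⇒ 3j(1 1 2; 0 0 0)² = 2/15, sgn +1
Racah Σ t=0..0: t=0:+1/2 = 1/2
⇒ 3j(1 1 2; 0 1 -1)² = 1/10, sgn -1
4πI² = N·(3j₀)²·(3jₘ)² = 3/5
I = -1·√(0.6/4π) = -0.21850969
No selection rule forces the value: the integral is nonzero (none).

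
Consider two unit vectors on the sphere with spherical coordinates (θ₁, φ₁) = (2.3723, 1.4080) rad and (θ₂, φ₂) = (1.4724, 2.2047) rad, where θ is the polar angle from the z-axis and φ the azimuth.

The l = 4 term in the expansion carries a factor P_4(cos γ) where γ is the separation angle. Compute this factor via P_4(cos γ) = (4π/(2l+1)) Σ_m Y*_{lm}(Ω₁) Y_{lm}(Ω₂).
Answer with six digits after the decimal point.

-0.138031

Expand P_4 via completeness: Σ_{m} conj(Y_{4,m}) at Ω₁ times Y_{4,m} at Ω₂ —
  m=-4: Y*=(0.082417, -0.062808)  Y=(-0.356751, -0.247210)  product (-0.044929, 0.002033)
  m=-3: Y*=(0.142020, 0.267296)  Y=(0.114611, -0.039374)  product (0.026802, 0.025043)
  m=-2: Y*=(-0.400713, 0.135284)  Y=(0.092172, -0.294843)  product (0.002953, 0.130617)
  m=-1: Y*=(-0.023479, -0.142944)  Y=(0.080331, 0.109277)  product (0.013734, -0.014048)
  m=+0: Y*=(-0.334326, -0.000000)  Y=(0.287075, 0.000000)  product (-0.095976, -0.000000)
  m=+1: Y*=(0.023479, -0.142944)  Y=(-0.080331, 0.109277)  product (0.013734, 0.014048)
  m=+2: Y*=(-0.400713, -0.135284)  Y=(0.092172, 0.294843)  product (0.002953, -0.130617)
  m=+3: Y*=(-0.142020, 0.267296)  Y=(-0.114611, -0.039374)  product (0.026802, -0.025043)
  m=+4: Y*=(0.082417, 0.062808)  Y=(-0.356751, 0.247210)  product (-0.044929, -0.002033)
Σ over m = (-0.098857, 0.000000); ×(4π/9) → (-0.138031, 0.000000). Real part: -0.138031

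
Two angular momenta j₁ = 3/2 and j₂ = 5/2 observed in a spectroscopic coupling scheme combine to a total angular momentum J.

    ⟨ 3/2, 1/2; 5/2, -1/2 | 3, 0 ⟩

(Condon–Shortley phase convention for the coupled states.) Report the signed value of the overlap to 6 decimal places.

+0.447214  (= +√(1/5))

√[7·1!2!4!/8! · 2!1!2!3!3!3!] = √(36/5)
  +(−1)^0/∏(0,1,1,2,1,2)! = 1/4  (running 1/4)
  +(−1)^1/∏(1,0,0,1,2,3)! = -1/12  (running 1/6)
⟨..|..⟩ = √(36/5)·(1/6) = +0.447214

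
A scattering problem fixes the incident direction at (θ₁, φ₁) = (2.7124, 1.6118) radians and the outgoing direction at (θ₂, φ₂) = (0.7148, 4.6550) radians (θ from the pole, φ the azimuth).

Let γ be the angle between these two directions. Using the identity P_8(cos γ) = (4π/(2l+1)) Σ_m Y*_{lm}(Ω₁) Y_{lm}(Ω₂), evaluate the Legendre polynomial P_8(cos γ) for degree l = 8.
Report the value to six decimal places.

Expand P_8 via completeness: Σ_{m} conj(Y_{8,m}) at Ω₁ times Y_{8,m} at Ω₂ —
  [-8]  conj(Y_{8,-8})(Ω₁) = (0.000439, 0.000149) ; Y_{8,-8}(Ω₂) = (0.015743, 0.007783) ; Δ = (0.000006, 0.000006)
  [-7]  conj(Y_{8,-7})(Ω₁) = (-0.001147, 0.003886) ; Y_{8,-7}(Ω₂) = (0.031648, -0.074495) ; Δ = (0.000253, 0.000208)
  [-6]  conj(Y_{8,-6})(Ω₁) = (-0.021617, -0.005428) ; Y_{8,-6}(Ω₂) = (-0.212305, -0.076137) ; Δ = (0.004176, 0.002798)
  [-5]  conj(Y_{8,-5})(Ω₁) = (0.017662, -0.084939) ; Y_{8,-5}(Ω₂) = (-0.116827, 0.395903) ; Δ = (0.031564, 0.016916)
  [-4]  conj(Y_{8,-4})(Ω₁) = (0.239598, 0.039654) ; Y_{8,-4}(Ω₂) = (0.444859, 0.103952) ; Δ = (0.102465, 0.042547)
  [-3]  conj(Y_{8,-3})(Ω₁) = (-0.057339, 0.463775) ; Y_{8,-3}(Ω₂) = (0.027301, -0.157000) ; Δ = (0.071248, 0.021664)
  [-2]  conj(Y_{8,-2})(Ω₁) = (-0.520830, -0.042808) ; Y_{8,-2}(Ω₂) = (0.298004, 0.034355) ; Δ = (-0.153739, -0.030650)
  [-1]  conj(Y_{8,-1})(Ω₁) = (0.003779, -0.092099) ; Y_{8,-1}(Ω₂) = (0.018353, -0.319454) ; Δ = (-0.029352, -0.002897)
  [+0]  conj(Y_{8,0})(Ω₁) = (-0.467803, -0.000000) ; Y_{8,0}(Ω₂) = (0.208884, 0.000000) ; Δ = (-0.097717, -0.000000)
  [+1]  conj(Y_{8,1})(Ω₁) = (-0.003779, -0.092099) ; Y_{8,1}(Ω₂) = (-0.018353, -0.319454) ; Δ = (-0.029352, 0.002897)
  [+2]  conj(Y_{8,2})(Ω₁) = (-0.520830, 0.042808) ; Y_{8,2}(Ω₂) = (0.298004, -0.034355) ; Δ = (-0.153739, 0.030650)
  [+3]  conj(Y_{8,3})(Ω₁) = (0.057339, 0.463775) ; Y_{8,3}(Ω₂) = (-0.027301, -0.157000) ; Δ = (0.071248, -0.021664)
  [+4]  conj(Y_{8,4})(Ω₁) = (0.239598, -0.039654) ; Y_{8,4}(Ω₂) = (0.444859, -0.103952) ; Δ = (0.102465, -0.042547)
  [+5]  conj(Y_{8,5})(Ω₁) = (-0.017662, -0.084939) ; Y_{8,5}(Ω₂) = (0.116827, 0.395903) ; Δ = (0.031564, -0.016916)
  [+6]  conj(Y_{8,6})(Ω₁) = (-0.021617, 0.005428) ; Y_{8,6}(Ω₂) = (-0.212305, 0.076137) ; Δ = (0.004176, -0.002798)
  [+7]  conj(Y_{8,7})(Ω₁) = (0.001147, 0.003886) ; Y_{8,7}(Ω₂) = (-0.031648, -0.074495) ; Δ = (0.000253, -0.000208)
  [+8]  conj(Y_{8,8})(Ω₁) = (0.000439, -0.000149) ; Y_{8,8}(Ω₂) = (0.015743, -0.007783) ; Δ = (0.000006, -0.000006)
Total Σ_m = (-0.044474, 0.000000). Multiply by 0.739198: (-0.032875, 0.000000). P_8(cos γ) = -0.032875

-0.032875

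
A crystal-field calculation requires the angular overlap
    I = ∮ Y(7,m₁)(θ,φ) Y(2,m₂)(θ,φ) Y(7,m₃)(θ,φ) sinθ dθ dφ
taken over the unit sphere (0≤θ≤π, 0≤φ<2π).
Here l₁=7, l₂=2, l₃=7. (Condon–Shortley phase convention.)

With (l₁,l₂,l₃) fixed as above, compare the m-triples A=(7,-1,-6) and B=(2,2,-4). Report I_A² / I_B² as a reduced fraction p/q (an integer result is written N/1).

1183/1100

l's match ⇒ only the (l;m) 3-j factors differ between A and B.
A: triangle coeff Δ(7,2,7) = 1/185640; Σ_t [0,0]: t=0:+1/958003200 = 1/958003200; (3j)²=13/680 [(7 2 7; 7 -1 -6)], sign=-1
B: triangle coeff Δ(7,2,7) = 1/185640; Σ_t [2,2]: t=2:+1/8709120 = 1/8709120; (3j)²=55/3094 [(7 2 7; 2 2 -4)], sign=-1
I_A²/I_B² = (13/680)/(55/3094) = 1183/1100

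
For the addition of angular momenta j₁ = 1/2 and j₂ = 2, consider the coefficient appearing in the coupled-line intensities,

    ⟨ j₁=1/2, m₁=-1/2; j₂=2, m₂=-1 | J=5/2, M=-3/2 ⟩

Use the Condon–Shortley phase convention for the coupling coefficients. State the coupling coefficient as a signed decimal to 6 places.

√[6·0!1!4!/6! · 0!1!1!3!1!4!] = √(144/5)
  +(−1)^0/∏(0,0,1,1,0,3)! = 1/6  (running 1/6)
⟨..|..⟩ = √(144/5)·(1/6) = +0.894427

+0.894427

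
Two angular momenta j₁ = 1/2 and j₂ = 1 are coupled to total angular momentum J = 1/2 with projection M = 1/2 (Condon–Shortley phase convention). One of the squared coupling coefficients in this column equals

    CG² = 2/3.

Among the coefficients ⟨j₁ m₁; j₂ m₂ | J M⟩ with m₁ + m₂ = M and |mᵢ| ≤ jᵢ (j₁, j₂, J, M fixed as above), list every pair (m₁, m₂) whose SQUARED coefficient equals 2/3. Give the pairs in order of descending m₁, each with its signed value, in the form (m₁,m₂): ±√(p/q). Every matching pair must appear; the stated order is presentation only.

Admissible pairs with m₁+m₂ = M = 1/2: (-1/2,1), (1/2,0)
  (m₁,m₂)=(1/2,0): CG² = 1/3, CG = +√(1/3)
  (m₁,m₂)=(-1/2,1): CG² = 2/3, CG = −√(2/3)   ← matches the target
Pairs with CG² = 2/3: (-1/2,1): −√(2/3)

(-1/2,1): −√(2/3)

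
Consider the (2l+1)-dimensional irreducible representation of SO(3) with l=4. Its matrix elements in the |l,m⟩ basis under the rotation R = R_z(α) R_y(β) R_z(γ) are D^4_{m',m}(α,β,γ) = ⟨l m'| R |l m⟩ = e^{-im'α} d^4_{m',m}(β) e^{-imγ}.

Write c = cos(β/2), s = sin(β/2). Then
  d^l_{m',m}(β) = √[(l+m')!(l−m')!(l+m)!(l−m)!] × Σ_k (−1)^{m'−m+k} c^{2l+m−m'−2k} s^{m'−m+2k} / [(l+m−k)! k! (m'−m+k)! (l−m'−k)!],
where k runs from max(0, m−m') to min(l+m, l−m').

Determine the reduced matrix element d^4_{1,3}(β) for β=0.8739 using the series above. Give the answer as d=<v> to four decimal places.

d^4_{1,3}(β=0.8739) via the finite sum:
c=cos(0.873900/2)=0.906047, s=sin(0.873900/2)=0.423178; N=√[120·6·5040·1]=1904.940944
k: max(0,(3)−(1))=2 … min(4+(3),4−(1))=3
  k=2: (−1)^0·1904.9409/(240)·0.9060^6·0.4232^2 = +0.786357
  k=3: (−1)^1·1904.9409/(144)·0.9060^4·0.4232^4 = -0.285900
d^4_{1,3}(0.8739) = +0.786357 -0.285900 = +0.500457

d=0.5005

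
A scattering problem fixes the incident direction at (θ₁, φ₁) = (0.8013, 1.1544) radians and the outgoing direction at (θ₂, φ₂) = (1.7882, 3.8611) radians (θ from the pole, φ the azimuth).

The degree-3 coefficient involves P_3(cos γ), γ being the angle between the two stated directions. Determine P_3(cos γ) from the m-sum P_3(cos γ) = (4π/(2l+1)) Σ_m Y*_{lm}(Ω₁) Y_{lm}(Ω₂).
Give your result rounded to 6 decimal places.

Addition theorem: P_3(cos γ) = (4π/7) Σ_m Y*_{lm}(Ω₁) Y_{lm}(Ω₂), m = −3…3:
  m=-3: Y*=-0.14668 - 0.04887j  Y=0.21538 + 0.32327j  product -0.01579 - 0.05794j
  m=-2: Y*=-0.24681 + 0.27139j  Y=-0.02762 + 0.20836j  product -0.04973 - 0.05892j
  m=-1: Y*=0.13337 + 0.30156j  Y=0.18214 - 0.15959j  product 0.07242 + 0.03364j
  m=+0: Y*=-0.15046 + 0.00000j  Y=0.22275 + 0.00000j  product -0.03352 + 0.00000j
  m=+1: Y*=-0.13337 + 0.30156j  Y=-0.18214 - 0.15959j  product 0.07242 - 0.03364j
  m=+2: Y*=-0.24681 - 0.27139j  Y=-0.02762 - 0.20836j  product -0.04973 + 0.05892j
  m=+3: Y*=0.14668 - 0.04887j  Y=-0.21538 + 0.32327j  product -0.01579 + 0.05794j
Total Σ_m = -0.01973 + 0.00000j. Multiply by 1.795196: -0.03542 + 0.00000j. P_3(cos γ) = -0.035419

-0.035419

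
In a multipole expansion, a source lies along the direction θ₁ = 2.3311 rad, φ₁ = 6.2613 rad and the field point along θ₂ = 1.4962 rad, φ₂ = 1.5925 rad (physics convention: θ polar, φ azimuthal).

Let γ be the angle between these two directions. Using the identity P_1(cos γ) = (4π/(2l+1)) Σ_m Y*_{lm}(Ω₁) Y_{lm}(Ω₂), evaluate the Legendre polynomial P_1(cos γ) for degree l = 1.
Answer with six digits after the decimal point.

-0.082848

Addition theorem: P_1(cos γ) = (4π/3) Σ_m Y*_{lm}(Ω₁) Y_{lm}(Ω₂), m = −1…1:
  m=-1: (0.25029 - 0.00548j) × (-0.00748 - 0.34445j) = -0.00376 - 0.08617j  (running Σ = -0.00376 - 0.08617j)
  m=0: (-0.33672 + 0.00000j) × (0.03641 + 0.00000j) = -0.01226 + 0.00000j  (running Σ = -0.01602 - 0.08617j)
  m=1: (-0.25029 - 0.00548j) × (0.00748 - 0.34445j) = -0.00376 + 0.08617j  (running Σ = -0.01978 + 0.00000j)
Σ over m = -0.01978 + 0.00000j; ×(4π/3) → -0.08285 + 0.00000j. Real part: -0.082848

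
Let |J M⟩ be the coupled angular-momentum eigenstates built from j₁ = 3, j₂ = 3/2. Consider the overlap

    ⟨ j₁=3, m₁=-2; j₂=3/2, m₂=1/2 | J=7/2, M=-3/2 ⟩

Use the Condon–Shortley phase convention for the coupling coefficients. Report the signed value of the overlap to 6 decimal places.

triangle: 1!·5!·2!/9! = 240/362880
(j±m)!: 1!·5!·2!·1!·2!·5! = 57600
prefactor² = (2J+1)·Δ·N² = 6400/21
  k=0: +1/(0!·1!·5!·2!·0!·0!) = 1/240
  k=1: −1/(1!·0!·4!·1!·1!·1!) = -1/24
Σ = -3/80  ⇒  CG² = 6400/21·(-3/80)² = 3/7
CG = −√(3/7) = -0.654654

-0.654654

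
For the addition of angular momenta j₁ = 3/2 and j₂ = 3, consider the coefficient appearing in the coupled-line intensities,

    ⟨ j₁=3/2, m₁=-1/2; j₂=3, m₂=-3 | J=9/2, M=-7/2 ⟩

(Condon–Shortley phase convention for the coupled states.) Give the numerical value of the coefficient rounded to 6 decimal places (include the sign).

+0.577350

√[10·0!3!6!/10! · 1!2!0!6!1!8!] = √(691200)
  +(−1)^0/∏(0,0,2,0,1,6)! = 1/1440  (running 1/1440)
⟨..|..⟩ = √(691200)·(1/1440) = +0.577350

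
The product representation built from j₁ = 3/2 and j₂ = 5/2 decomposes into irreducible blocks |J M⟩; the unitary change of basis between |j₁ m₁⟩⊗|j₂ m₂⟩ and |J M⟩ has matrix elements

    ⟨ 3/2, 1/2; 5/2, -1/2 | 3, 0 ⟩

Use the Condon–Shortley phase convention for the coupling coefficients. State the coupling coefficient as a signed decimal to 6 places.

√[7·1!2!4!/8! · 2!1!2!3!3!3!] = √(36/5)
  +(−1)^0/∏(0,1,1,2,1,2)! = 1/4  (running 1/4)
  +(−1)^1/∏(1,0,0,1,2,3)! = -1/12  (running 1/6)
⟨..|..⟩ = √(36/5)·(1/6) = +0.447214

+√(1/5) ≈ +0.447214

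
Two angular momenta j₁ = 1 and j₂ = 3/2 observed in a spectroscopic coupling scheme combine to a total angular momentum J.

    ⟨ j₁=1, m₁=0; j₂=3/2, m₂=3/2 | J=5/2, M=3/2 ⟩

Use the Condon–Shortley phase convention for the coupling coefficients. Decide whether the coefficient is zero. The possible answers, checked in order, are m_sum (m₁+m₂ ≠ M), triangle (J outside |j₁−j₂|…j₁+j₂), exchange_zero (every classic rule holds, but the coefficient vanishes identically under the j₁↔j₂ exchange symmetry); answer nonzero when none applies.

m-sum: m₁+m₂ = 0+3/2 = 3/2, M = 3/2  ✓
triangle: |j₁−j₂| = 1/2 ≤ J = 5/2 ≤ j₁+j₂ = 5/2  ✓
exchange: j₁≠j₂ or m₁≠m₂ — the exchange symmetry imposes no constraint here
value check: CG = +√(2/5) = +0.632456 ≠ 0

nonzero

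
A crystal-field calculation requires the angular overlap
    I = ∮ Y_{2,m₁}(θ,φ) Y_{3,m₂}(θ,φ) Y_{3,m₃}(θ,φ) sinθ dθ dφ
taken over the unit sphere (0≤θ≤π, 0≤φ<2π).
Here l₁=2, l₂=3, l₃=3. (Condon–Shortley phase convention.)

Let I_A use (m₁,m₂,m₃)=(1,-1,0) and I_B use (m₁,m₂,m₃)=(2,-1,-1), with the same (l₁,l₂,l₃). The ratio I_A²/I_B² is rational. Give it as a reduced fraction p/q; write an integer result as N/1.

Same 2,3,3: normalisation and zero-m 3j drop out of the ratio.
A: Δ: 2! 2! 4! / 9! → 1/3780; sum: t=0:+1/8 t=1:−1/12 = 1/24; 3j²(2 3 3; 1 -1 0) = Δ·Π!·Σ² = 1/210  (sign -1)
B: Δ: 2! 2! 4! / 9! → 1/3780; sum: t=0:+1/16 = 1/16; 3j²(2 3 3; 2 -1 -1) = Δ·Π!·Σ² = 2/35  (sign +1)
I_A²/I_B² = (1/210)/(2/35) = 1/12

1/12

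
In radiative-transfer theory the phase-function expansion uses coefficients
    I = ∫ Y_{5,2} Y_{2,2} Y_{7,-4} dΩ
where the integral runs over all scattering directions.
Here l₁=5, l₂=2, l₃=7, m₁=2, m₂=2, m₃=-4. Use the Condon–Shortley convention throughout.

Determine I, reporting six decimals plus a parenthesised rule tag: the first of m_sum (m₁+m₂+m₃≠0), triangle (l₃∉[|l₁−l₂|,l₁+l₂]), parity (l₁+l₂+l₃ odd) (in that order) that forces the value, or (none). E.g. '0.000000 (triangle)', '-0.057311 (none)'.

Rules hold: Σm=0, L=14 even, 3≤7≤7.
N = 11·5·15 = 825
Δ = 0!·10!·4!/15! = 1/15015
Racah Σ t=0..0: t=0:+1/57600 = 1/57600
⇒ 3j(5 2 7; 0 0 0)² = 21/715, sgn -1
Racah Σ t=0..0: t=0:+1/725760 = 1/725760
⇒ 3j(5 2 7; 2 2 -4)² = 2/91, sgn -1
4πI² = N·(3j₀)²·(3jₘ)² = 90/169
I = +1·√(0.532544/4π) = 0.20586047
No selection rule forces the value: the integral is nonzero (none).

0.205860 (none)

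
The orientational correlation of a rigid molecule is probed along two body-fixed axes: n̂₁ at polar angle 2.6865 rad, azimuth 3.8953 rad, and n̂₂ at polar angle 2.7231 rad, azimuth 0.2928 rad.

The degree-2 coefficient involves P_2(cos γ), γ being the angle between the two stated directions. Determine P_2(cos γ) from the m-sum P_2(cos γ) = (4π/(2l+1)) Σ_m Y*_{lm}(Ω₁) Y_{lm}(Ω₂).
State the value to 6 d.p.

0.154830

Term-by-term m-sum for l=2 (normalisation 4π/5 = 2.513274):
  m=-2: Y*=0.00473 + 0.07448j  Y=0.05316 - 0.03526j  product 0.00288 + 0.00379j
  m=-1: Y*=0.22240 + 0.20873j  Y=-0.27465 + 0.08280j  product -0.07836 - 0.03891j
  m=+0: Y*=0.44798 + 0.00000j  Y=0.47452 + 0.00000j  product 0.21258 + 0.00000j
  m=+1: Y*=-0.22240 + 0.20873j  Y=0.27465 + 0.08280j  product -0.07836 + 0.03891j
  m=+2: Y*=0.00473 - 0.07448j  Y=0.05316 + 0.03526j  product 0.00288 - 0.00379j
Total Σ_m = 0.06160 - 0.00000j. Multiply by 2.513274: 0.15483 - 0.00000j. P_2(cos γ) = 0.154830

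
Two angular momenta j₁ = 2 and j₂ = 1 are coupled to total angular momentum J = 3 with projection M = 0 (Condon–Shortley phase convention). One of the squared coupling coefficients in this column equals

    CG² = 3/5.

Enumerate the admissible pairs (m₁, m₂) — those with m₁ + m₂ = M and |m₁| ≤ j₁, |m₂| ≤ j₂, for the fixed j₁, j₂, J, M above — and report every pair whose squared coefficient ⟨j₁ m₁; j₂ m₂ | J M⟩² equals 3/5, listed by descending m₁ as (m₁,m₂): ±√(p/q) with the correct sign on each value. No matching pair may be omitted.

(0,0): +√(3/5)

Admissible pairs with m₁+m₂ = M = 0: (-1,1), (0,0), (1,-1)
  (m₁,m₂)=(1,-1): CG² = 1/5, CG = +√(1/5)
  (m₁,m₂)=(0,0): CG² = 3/5, CG = +√(3/5)   ← matches the target
  (m₁,m₂)=(-1,1): CG² = 1/5, CG = +√(1/5)
Pairs with CG² = 3/5: (0,0): +√(3/5)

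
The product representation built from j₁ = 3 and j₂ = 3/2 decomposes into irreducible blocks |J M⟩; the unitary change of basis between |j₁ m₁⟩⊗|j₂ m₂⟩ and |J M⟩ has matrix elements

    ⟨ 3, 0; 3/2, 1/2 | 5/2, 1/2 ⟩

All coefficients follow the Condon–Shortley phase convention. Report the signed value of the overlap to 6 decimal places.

-0.414039

j₁+j₂−J=2  J+j₁−j₂=4  J−j₁+j₂=1  j₁+j₂+J+1=8
(j₁±m₁, j₂±m₂, J±M) = (3,3,2,1,3,2)
P² = 216/35
sum k=1..2:
  [1] −1/4 = -1/4
  [2] +1/12 = 1/12
S = -1/6
C² = P²·S² = 6/35 ; C = -0.414039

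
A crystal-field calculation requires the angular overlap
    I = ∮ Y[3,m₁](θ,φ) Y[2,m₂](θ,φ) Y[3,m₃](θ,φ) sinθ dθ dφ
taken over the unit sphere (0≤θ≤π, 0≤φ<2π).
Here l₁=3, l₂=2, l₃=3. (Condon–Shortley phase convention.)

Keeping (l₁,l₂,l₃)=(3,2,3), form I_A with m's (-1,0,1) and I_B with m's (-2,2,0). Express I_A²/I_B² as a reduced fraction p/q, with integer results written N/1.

9/20

l's match ⇒ only the (l;m) 3-j factors differ between A and B.
A: triangle coeff Δ(3,2,3) = 1/3780; Σ_t [0,2]: t=0:+1/96 t=1:−1/6 t=2:+1/16 = -3/32; (3j)²=3/140 [(3 2 3; -1 0 1)], sign=-1
B: triangle coeff Δ(3,2,3) = 1/3780; Σ_t [2,2]: t=2:+1/24 = 1/24; (3j)²=1/21 [(3 2 3; -2 2 0)], sign=-1
I_A²/I_B² = (3/140)/(1/21) = 9/20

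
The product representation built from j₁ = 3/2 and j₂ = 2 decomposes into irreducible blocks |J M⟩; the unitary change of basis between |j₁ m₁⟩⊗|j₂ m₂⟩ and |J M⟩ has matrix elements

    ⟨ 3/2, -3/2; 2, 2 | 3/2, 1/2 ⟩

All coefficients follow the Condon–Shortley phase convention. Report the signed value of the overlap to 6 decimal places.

+√(2/5) ≈ +0.632456

triangle: 2!×1!×2!/6! = 4/720
(j±m)!: 0!×3!×4!×0!×2!×1! = 288
prefactor² = (2J+1)×Δ×N² = 32/5
  k=2: +1/(2!×0!×1!×2!×0!×0!) = 1/4
Σ = 1/4  ⇒  CG² = 32/5×(1/4)² = 2/5
CG = +√(2/5) = +0.632456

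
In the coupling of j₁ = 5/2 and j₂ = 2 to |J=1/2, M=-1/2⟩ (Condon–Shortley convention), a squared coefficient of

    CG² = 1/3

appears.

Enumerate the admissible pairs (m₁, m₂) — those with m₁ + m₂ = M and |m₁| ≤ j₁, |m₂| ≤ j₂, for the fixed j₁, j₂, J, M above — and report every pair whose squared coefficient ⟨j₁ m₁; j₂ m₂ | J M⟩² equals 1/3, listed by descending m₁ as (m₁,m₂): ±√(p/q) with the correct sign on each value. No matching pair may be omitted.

(-5/2,2): +√(1/3)

Admissible pairs with m₁+m₂ = M = -1/2: (-5/2,2), (-3/2,1), (-1/2,0), (1/2,-1), (3/2,-2)
  (m₁,m₂)=(3/2,-2): CG² = 1/15, CG = +√(1/15)
  (m₁,m₂)=(1/2,-1): CG² = 2/15, CG = −√(2/15)
  (m₁,m₂)=(-1/2,0): CG² = 1/5, CG = +√(1/5)
  (m₁,m₂)=(-3/2,1): CG² = 4/15, CG = −√(4/15)
  (m₁,m₂)=(-5/2,2): CG² = 1/3, CG = +√(1/3)   ← matches the target
Pairs with CG² = 1/3: (-5/2,2): +√(1/3)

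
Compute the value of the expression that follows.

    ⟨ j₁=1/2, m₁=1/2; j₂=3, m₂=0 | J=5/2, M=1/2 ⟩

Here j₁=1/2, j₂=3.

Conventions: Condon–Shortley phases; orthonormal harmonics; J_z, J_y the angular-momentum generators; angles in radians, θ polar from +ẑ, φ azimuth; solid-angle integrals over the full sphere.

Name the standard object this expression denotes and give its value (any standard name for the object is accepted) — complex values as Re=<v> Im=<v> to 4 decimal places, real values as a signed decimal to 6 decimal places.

This is a Clebsch–Gordan (vector-coupling) coefficient.
triangle: 1!*0!*5!/7! = 120/5040
(j±m)!: 1!*0!*3!*3!*3!*2! = 432
prefactor² = (2J+1)*Δ*N² = 432/7
  k=0: +1/(0!*1!*0!*3!*0!*2!) = 1/12
Σ = 1/12  ⇒  CG² = 432/7*(1/12)² = 3/7
CG = +√(3/7) = +0.654654

Clebsch–Gordan coefficient, +√(3/7) ≈ +0.654654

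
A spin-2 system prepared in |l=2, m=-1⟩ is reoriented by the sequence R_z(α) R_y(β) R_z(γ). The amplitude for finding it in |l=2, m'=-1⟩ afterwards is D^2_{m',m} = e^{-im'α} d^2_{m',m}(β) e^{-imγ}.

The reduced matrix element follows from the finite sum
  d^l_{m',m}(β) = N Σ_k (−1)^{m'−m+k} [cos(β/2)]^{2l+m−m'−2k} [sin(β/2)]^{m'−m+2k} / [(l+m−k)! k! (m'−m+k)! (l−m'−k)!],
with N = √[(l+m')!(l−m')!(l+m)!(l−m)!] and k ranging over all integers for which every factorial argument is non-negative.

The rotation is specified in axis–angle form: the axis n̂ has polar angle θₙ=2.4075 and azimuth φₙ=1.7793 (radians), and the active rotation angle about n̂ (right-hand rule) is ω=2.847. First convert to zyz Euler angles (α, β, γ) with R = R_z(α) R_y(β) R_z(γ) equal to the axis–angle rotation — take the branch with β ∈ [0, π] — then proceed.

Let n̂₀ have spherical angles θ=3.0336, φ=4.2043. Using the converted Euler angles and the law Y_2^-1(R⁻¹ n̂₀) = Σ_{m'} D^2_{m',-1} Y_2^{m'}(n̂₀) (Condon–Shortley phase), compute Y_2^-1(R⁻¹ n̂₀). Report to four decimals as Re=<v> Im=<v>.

Re=-0.0032 Im=0.0429

Axis–angle → zyz. n̂ = (sinθₙcosφₙ, sinθₙsinφₙ, cosθₙ) = (-0.138670, +0.655405, -0.742439), ω = 2.8470.
R = I cosω + sinω [n̂]ₓ + (1−cosω) n̂n̂ᵀ gives
  R = [-0.919290, +0.037713, +0.391769; -0.393421, -0.116315, -0.911971; +0.011175, -0.992496, +0.121764]
β = atan2(√(R₁₃²+R₂₃²), R₃₃) = 1.448729; α = atan2(R₂₃, R₁₃) mod 2π = 5.118137; γ = atan2(R₃₂, −R₃₁) mod 2π = 4.701130
Need the full column D^2_{m',-1} for m'=−2..2 at α=5.1181, β=1.4487, γ=4.7011.
cos(β/2)=0.748921, sin(β/2)=0.662660
d^2_{-2,-1}: single k=1 term ⇒ +0.556709;  D = -0.399450+0.387768i
d^2_{-1,-1}: k∈[0..1] ⇒ +0.314589 -0.738880 = -0.424291;  D = +0.391703+0.163070i
d^2_{0,-1}: k∈[0..1] ⇒ -0.681826 +0.533805 = -0.148021;  D = +0.001667+0.148011i
d^2_{1,-1}: k∈[0..1] ⇒ +0.738880 -0.192824 = +0.546056;  D = +0.499261-0.221167i
d^2_{2,-1}: single k=0 term ⇒ -0.435850;  D = -0.319488-0.296467i
Y_2^{m'}(θ=3.0336,φ=4.2043) and Σ D·Y over m':
  (-0.3995+0.3878i)·(-0.0024-0.0038i)  (+0.3917+0.1631i)·(+0.0403-0.0723i)  (+0.0017+0.1480i)·(+0.6198+0.0000i)  (+0.4993-0.2212i)·(-0.0403-0.0723i)  (-0.3195-0.2965i)·(-0.0024+0.0038i)
Y_2^-1(R⁻¹ n̂) = -0.003192+0.042861i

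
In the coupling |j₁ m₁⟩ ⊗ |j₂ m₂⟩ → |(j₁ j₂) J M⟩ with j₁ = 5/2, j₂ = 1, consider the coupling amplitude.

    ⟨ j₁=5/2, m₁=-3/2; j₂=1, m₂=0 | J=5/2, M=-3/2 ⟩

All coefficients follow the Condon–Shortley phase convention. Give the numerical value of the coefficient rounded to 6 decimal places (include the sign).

√[6·1!4!1!/7! · 1!4!1!1!1!4!] = √(576/35)
  +(−1)^0/∏(0,1,4,1,0,0)! = 1/24  (running 1/24)
  +(−1)^1/∏(1,0,3,0,1,1)! = -1/6  (running -1/8)
⟨..|..⟩ = √(576/35)·(-1/8) = -0.507093

−√(9/35) ≈ -0.507093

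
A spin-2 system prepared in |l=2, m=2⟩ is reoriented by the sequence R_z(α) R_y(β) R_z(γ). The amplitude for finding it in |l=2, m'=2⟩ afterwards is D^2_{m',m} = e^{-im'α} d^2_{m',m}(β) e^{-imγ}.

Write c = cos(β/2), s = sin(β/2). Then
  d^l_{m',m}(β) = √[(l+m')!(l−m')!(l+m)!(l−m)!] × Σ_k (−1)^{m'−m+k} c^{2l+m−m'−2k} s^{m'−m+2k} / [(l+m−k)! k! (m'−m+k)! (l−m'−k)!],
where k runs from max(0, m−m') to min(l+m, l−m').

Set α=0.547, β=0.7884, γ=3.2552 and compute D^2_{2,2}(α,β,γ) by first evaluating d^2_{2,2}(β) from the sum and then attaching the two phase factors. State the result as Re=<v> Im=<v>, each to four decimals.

Re=0.1795 Im=-0.7042

D^2_{2,2}(0.5470,0.7884,3.2552) = e^{-i·2·0.5470}·d^2_{2,2}(0.7884)·e^{-i·2·3.2552}. Compute d first:
With c≡cos(β/2)=0.923304 and s≡sin(β/2)=0.384070, N=[24·1·24·1]^{1/2}=24.000000
k: max(0,(2)−(2))=0 … min(2+(2),2−(2))=0
  k=0: (−1)^0·24.0000/(24)·0.9233^4·0.3841^0 = +0.726740
d^2_{2,2}(0.7884) = +0.726740
D = (+0.458935-0.888470i)·(+0.726740)·(+0.974298-0.225265i) = +0.179504-0.704223i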